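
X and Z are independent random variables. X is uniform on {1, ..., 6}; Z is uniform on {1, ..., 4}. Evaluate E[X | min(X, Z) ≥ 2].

P(min(X, Z) ≥ 2) = 5/8.
Summing X·P(x,y) over outcomes with min(X, Z) ≥ 2 gives 5/2.
E[X | min(X, Z) ≥ 2] = (5/2) / (5/8) = 4.

4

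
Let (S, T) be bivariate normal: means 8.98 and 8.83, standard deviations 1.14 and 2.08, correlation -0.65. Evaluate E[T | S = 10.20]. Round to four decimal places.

E[T | S=x] = μ_T + ρ(σ_T/σ_S)(x − μ_S) for jointly normal variables.
E[T | S=10.20] = 8.83 + (-0.65)·(2.08/1.14)·(10.20 − (8.98)) = 8.83 + (-1.186)·(1.22) = 7.3831.

7.3831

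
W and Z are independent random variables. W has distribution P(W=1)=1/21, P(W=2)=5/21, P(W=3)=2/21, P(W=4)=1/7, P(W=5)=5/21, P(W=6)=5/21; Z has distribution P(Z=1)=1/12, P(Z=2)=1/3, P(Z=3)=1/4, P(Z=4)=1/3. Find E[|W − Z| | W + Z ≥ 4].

455/242

P(W + Z ≥ 4) = 121/126.
Summing |W−Z|·P(x,y) over outcomes with W + Z ≥ 4 gives 65/36.
E[|W − Z| | W + Z ≥ 4] = (65/36) / (121/126) = 455/242.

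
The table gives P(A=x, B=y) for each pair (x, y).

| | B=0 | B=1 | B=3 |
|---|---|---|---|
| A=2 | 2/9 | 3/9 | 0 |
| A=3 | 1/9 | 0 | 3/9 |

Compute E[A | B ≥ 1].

P(B ≥ 1) = 2/3.
Σ A·P over the event = 2·(3/9) + 3·(3/9) = 5/3.
E[A | B ≥ 1] = (5/3) / (2/3) = 5/2.

5/2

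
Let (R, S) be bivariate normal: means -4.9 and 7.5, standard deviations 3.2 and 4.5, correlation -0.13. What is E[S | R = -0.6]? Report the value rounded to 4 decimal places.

The regression of S on R has slope ρ·σ_S/σ_R and passes through (μ_R, μ_S).
E[S | R=-0.6] = 7.5 + (-0.13)·(4.5/3.2)·(-0.6 − (-4.9)) = 7.5 + (-0.18281)·(4.3) = 6.7139.

6.7139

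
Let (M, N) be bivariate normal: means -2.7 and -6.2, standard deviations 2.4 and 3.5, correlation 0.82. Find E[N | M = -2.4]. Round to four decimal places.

The regression of N on M has slope ρ·σ_N/σ_M and passes through (μ_M, μ_N).
E[N | M=-2.4] = -6.2 + (0.82)·(3.5/2.4)·(-2.4 − (-2.7)) = -6.2 + (1.1958)·(0.3) = -5.8413.

-5.8413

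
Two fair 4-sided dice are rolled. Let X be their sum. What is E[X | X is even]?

P(X is even) = 1/2.
Σ over the event: 2·1/16 + 4·3/16 + 6·3/16 + 8·1/16 = 5/2.
E[X | X is even] = (5/2) / (1/2) = 5.

5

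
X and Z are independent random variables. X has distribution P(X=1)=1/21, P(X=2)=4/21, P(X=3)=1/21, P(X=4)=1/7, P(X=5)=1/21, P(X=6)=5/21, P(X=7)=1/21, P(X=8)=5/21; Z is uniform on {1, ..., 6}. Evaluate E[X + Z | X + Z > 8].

P(X + Z > 8) = 65/126.
Summing (X+Z)·P(x,y) over outcomes with X + Z > 8 gives 353/63.
E[X + Z | X + Z > 8] = (353/63) / (65/126) = 706/65.

706/65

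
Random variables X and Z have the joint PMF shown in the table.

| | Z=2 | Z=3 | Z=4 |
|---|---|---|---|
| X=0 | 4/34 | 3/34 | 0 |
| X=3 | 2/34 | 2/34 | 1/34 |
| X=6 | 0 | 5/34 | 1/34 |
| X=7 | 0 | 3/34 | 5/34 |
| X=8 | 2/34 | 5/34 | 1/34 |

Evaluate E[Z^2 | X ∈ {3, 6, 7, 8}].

P(X ∈ {3, 6, 7, 8}) = 27/34.
Summing Z^2·P(X=x,Z=y) over the conditioning event gives 279/34.
E[Z^2 | X ∈ {3, 6, 7, 8}] = (279/34) / (27/34) = 31/3.

31/3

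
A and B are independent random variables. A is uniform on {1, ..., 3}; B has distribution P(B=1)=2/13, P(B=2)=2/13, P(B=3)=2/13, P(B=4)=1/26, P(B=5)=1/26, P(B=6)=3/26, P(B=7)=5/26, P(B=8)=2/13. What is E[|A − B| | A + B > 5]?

P(A + B > 5) = 15/26.
Summing |A−B|·P(x,y) over outcomes with A + B > 5 gives 5/2.
E[|A − B| | A + B > 5] = (5/2) / (15/26) = 13/3.

13/3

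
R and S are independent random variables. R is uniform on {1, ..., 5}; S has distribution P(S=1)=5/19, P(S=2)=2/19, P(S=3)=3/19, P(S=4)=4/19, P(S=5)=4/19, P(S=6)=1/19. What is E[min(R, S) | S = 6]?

P(S = 6) = 1/19.
Summing min(R,S)·P(x,y) over outcomes with S = 6 gives 3/19.
E[min(R, S) | S = 6] = (3/19) / (1/19) = 3.

3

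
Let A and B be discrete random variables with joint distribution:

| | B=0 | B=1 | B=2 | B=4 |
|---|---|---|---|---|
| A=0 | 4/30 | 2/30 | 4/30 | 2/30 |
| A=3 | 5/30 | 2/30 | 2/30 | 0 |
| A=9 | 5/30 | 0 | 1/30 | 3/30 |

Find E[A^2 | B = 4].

243/5

P(B = 4) = 1/6.
Σ A^2·P over the event = 0·(2/30) + 81·(3/30) = 81/10.
E[A^2 | B = 4] = (81/10) / (1/6) = 243/5.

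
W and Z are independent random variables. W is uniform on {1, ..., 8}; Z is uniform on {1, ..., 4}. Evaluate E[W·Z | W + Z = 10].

61/3

Outcomes with W + Z = 10: (6,4), (7,3), (8,2), each with probability 1/32.
E[W·Z | W + Z = 10] = (24 + 21 + 16) / 3 = 61/3.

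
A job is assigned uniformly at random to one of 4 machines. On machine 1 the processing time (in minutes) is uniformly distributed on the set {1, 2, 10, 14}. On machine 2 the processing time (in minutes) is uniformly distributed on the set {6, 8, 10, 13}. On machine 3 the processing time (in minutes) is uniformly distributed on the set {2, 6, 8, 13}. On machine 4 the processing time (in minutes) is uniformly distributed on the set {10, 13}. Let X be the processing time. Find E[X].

E[X | machine 1] = (1+2+10+14)/4 = 27/4.
E[X | machine 2] = (6+8+10+13)/4 = 37/4.
E[X | machine 3] = (2+6+8+13)/4 = 29/4.
E[X | machine 4] = (10+13)/2 = 23/2.
E[X] = (1/4)·(27/4) + (1/4)·(37/4) + (1/4)·(29/4) + (1/4)·(23/2) = 139/16.

139/16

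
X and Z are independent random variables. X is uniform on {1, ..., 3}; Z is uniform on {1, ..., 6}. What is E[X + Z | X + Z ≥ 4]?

91/15

P(X + Z ≥ 4) = 5/6.
Summing (X+Z)·P(x,y) over outcomes with X + Z ≥ 4 gives 91/18.
E[X + Z | X + Z ≥ 4] = (91/18) / (5/6) = 91/15.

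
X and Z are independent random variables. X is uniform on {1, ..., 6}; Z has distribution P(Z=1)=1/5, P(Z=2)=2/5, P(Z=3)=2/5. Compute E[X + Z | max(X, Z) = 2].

P(max(X, Z) = 2) = 1/6.
Summing (X+Z)·P(x,y) over outcomes with max(X, Z) = 2 gives 17/30.
E[X + Z | max(X, Z) = 2] = (17/30) / (1/6) = 17/5.

17/5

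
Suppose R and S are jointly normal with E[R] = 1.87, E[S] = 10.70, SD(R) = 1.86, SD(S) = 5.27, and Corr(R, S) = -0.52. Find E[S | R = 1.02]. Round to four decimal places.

The regression of S on R has slope ρ·σ_S/σ_R and passes through (μ_R, μ_S).
E[S | R=1.02] = 10.70 + (-0.52)·(5.27/1.86)·(1.02 − (1.87)) = 10.70 + (-1.4733)·(-0.85) = 11.9523.

11.9523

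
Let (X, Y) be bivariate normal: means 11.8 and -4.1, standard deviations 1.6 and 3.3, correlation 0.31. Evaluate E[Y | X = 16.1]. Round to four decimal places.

-1.3507

The regression of Y on X has slope ρ·σ_Y/σ_X and passes through (μ_X, μ_Y).
E[Y | X=16.1] = -4.1 + (0.31)·(3.3/1.6)·(16.1 − (11.8)) = -4.1 + (0.63938)·(4.3) = -1.3507.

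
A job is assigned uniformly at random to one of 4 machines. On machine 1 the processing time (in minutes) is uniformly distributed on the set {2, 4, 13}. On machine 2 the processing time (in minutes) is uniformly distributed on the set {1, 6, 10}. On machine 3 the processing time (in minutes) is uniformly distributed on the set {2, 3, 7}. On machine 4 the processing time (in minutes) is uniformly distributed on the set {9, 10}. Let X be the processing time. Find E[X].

51/8

E[X | machine 1] = (2+4+13)/3 = 19/3.
E[X | machine 2] = (1+6+10)/3 = 17/3.
E[X | machine 3] = (2+3+7)/3 = 4.
E[X | machine 4] = (9+10)/2 = 19/2.
By the law of total expectation,
E[X] = (1/4)·(19/3) + (1/4)·(17/3) + (1/4)·(4) + (1/4)·(19/2) = 51/8.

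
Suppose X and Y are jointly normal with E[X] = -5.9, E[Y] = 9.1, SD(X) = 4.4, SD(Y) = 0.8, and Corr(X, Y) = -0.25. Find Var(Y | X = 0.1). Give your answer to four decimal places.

For a bivariate normal, Var(Y | X=x) = σ_Y²(1 − ρ²).
Var(Y | X=0.1) = (0.8)²·(1 − (-0.25)²) = 0.64·0.9375 = 0.6000.

0.6000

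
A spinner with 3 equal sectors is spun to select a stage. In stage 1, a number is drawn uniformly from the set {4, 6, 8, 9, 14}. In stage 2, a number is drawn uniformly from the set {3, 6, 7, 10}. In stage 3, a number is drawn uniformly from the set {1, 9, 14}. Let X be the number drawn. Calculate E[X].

E[X | stage 1] = (4+6+8+9+14)/5 = 41/5.
E[X | stage 2] = (3+6+7+10)/4 = 13/2.
E[X | stage 3] = (1+9+14)/3 = 8.
By the law of total expectation,
E[X] = (1/3)·(41/5) + (1/3)·(13/2) + (1/3)·(8) = 227/30.

227/30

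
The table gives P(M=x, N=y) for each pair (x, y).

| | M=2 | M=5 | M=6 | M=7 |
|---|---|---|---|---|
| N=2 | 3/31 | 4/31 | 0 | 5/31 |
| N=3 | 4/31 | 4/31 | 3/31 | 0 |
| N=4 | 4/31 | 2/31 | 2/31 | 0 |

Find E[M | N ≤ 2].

61/12

P(N ≤ 2) = 12/31.
Summing M·P(M=x,N=y) over the conditioning event gives 61/31.
E[M | N ≤ 2] = (61/31) / (12/31) = 61/12.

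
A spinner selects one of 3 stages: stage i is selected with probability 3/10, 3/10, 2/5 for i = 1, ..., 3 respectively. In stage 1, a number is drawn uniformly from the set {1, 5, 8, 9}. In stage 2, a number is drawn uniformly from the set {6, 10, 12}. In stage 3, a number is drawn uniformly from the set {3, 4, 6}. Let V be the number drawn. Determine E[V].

E[V | stage 1] = (1+5+8+9)/4 = 23/4.
E[V | stage 2] = (6+10+12)/3 = 28/3.
E[V | stage 3] = (3+4+6)/3 = 13/3.
By the law of total expectation,
E[V] = (3/10)·(23/4) + (3/10)·(28/3) + (2/5)·(13/3) = 751/120.

751/120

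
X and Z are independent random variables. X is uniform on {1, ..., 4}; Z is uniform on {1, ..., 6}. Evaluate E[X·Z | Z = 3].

15/2

Outcomes with Z = 3: (1,3), (2,3), (3,3), (4,3), each with probability 1/24.
E[X·Z | Z = 3] = (3 + 6 + 9 + 12) / 4 = 15/2.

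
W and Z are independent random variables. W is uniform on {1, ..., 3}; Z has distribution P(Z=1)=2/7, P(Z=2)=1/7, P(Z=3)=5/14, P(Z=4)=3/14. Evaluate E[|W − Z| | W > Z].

7/5

P(W > Z) = 5/21.
Summing |W−Z|·P(x,y) over outcomes with W > Z gives 1/3.
E[|W − Z| | W > Z] = (1/3) / (5/21) = 7/5.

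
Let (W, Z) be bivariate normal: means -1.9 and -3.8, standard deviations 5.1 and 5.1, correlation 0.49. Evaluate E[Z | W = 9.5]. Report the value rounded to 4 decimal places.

E[Z | W=x] = μ_Z + ρ(σ_Z/σ_W)(x − μ_W) for jointly normal variables.
E[Z | W=9.5] = -3.8 + (0.49)·(5.1/5.1)·(9.5 − (-1.9)) = -3.8 + (0.49)·(11.4) = 1.7860.

1.7860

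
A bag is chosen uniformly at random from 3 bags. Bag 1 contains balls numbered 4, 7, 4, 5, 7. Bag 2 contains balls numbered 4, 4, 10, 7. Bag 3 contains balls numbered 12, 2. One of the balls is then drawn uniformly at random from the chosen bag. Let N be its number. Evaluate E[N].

373/60

E[N | bag 1] = (4+7+4+5+7)/5 = 27/5.
E[N | bag 2] = (4+4+10+7)/4 = 25/4.
E[N | bag 3] = (12+2)/2 = 7.
By the law of total expectation,
E[N] = (1/3)·(27/5) + (1/3)·(25/4) + (1/3)·(7) = 373/60.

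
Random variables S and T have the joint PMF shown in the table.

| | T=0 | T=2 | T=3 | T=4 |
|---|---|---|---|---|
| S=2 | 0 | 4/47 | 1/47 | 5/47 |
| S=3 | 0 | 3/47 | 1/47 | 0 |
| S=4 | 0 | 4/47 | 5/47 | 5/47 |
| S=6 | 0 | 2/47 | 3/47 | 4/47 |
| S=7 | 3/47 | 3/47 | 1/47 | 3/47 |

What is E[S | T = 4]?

P(T = 4) = 17/47.
Σ S·P over the event = 2·(5/47) + 4·(5/47) + 6·(4/47) + 7·(3/47) = 75/47.
E[S | T = 4] = (75/47) / (17/47) = 75/17.

75/17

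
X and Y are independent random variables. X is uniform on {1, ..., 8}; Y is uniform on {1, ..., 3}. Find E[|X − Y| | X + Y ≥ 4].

22/7

P(X + Y ≥ 4) = 7/8.
Summing |X−Y|·P(x,y) over outcomes with X + Y ≥ 4 gives 11/4.
E[|X − Y| | X + Y ≥ 4] = (11/4) / (7/8) = 22/7.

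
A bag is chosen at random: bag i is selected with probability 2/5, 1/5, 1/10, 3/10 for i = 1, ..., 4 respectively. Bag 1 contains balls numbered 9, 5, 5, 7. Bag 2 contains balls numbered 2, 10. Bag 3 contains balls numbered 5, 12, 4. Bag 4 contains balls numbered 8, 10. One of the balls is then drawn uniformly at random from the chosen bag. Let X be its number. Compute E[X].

36/5

E[X | bag 1] = (9+5+5+7)/4 = 13/2.
E[X | bag 2] = (2+10)/2 = 6.
E[X | bag 3] = (5+12+4)/3 = 7.
E[X | bag 4] = (8+10)/2 = 9.
E[X] = (2/5)·(13/2) + (1/5)·(6) + (1/10)·(7) + (3/10)·(9) = 36/5.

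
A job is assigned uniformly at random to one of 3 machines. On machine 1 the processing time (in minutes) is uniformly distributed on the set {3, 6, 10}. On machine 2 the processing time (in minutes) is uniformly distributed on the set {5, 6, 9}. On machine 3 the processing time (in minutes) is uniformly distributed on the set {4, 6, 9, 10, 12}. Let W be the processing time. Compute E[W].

E[W | machine 1] = (3+6+10)/3 = 19/3.
E[W | machine 2] = (5+6+9)/3 = 20/3.
E[W | machine 3] = (4+6+9+10+12)/5 = 41/5.
E[W] = (1/3)·(19/3) + (1/3)·(20/3) + (1/3)·(41/5) = 106/15.

106/15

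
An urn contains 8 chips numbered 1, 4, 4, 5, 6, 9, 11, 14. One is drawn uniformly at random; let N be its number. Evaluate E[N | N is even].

7

P(N is even) = 1/2.
Σ over the event: 4·1/4 + 6·1/8 + 14·1/8 = 7/2.
E[N | N is even] = (7/2) / (1/2) = 7.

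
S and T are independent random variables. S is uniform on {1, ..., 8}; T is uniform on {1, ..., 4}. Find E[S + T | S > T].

P(S > T) = 11/16.
Summing (S+T)·P(x,y) over outcomes with S > T gives 87/16.
E[S + T | S > T] = (87/16) / (11/16) = 87/11.

87/11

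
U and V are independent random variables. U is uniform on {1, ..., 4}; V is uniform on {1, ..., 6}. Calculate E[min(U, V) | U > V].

Outcomes with U > V: (2,1), (3,1), (3,2), (4,1), (4,2), (4,3), each with probability 1/24.
E[min(U, V) | U > V] = (1 + 1 + 2 + 1 + 2 + 3) / 6 = 5/3.

5/3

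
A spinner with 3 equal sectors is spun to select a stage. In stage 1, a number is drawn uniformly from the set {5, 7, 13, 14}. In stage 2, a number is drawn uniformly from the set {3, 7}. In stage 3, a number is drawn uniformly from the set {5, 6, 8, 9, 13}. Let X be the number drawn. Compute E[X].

153/20

E[X | stage 1] = (5+7+13+14)/4 = 39/4.
E[X | stage 2] = (3+7)/2 = 5.
E[X | stage 3] = (5+6+8+9+13)/5 = 41/5.
E[X] = (1/3)·(39/4) + (1/3)·(5) + (1/3)·(41/5) = 153/20.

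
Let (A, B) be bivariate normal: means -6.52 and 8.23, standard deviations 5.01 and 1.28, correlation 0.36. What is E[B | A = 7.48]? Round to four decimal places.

9.5177

E[B | A=x] = μ_B + ρ(σ_B/σ_A)(x − μ_A) for jointly normal variables.
E[B | A=7.48] = 8.23 + (0.36)·(1.28/5.01)·(7.48 − (-6.52)) = 8.23 + (0.091976)·(14) = 9.5177.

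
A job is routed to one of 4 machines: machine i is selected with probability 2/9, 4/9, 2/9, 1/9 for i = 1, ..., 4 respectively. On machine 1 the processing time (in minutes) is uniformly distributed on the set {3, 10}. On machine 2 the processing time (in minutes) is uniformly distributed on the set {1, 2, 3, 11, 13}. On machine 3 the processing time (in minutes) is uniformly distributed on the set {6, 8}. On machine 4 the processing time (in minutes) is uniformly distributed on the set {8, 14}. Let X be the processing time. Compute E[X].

62/9

E[X | machine 1] = (3+10)/2 = 13/2.
E[X | machine 2] = (1+2+3+11+13)/5 = 6.
E[X | machine 3] = (6+8)/2 = 7.
E[X | machine 4] = (8+14)/2 = 11.
E[X] = (2/9)·(13/2) + (4/9)·(6) + (2/9)·(7) + (1/9)·(11) = 62/9.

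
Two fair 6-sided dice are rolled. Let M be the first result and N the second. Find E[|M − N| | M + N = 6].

12/5

P(M + N = 6) = 5/36.
Summing |M−N|·P(x,y) over outcomes with M + N = 6 gives 1/3.
E[|M − N| | M + N = 6] = (1/3) / (5/36) = 12/5.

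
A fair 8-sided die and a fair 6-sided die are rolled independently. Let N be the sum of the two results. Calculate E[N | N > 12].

40/3

P(N > 12) = 1/16.
Σ over the event: 13·1/24 + 14·1/48 = 5/6.
E[N | N > 12] = (5/6) / (1/16) = 40/3.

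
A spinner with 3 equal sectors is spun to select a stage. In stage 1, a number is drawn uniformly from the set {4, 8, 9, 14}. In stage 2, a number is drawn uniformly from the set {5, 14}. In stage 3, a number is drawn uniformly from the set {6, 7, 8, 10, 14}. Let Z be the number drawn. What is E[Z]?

E[Z | stage 1] = (4+8+9+14)/4 = 35/4.
E[Z | stage 2] = (5+14)/2 = 19/2.
E[Z | stage 3] = (6+7+8+10+14)/5 = 9.
By the law of total expectation,
E[Z] = (1/3)·(35/4) + (1/3)·(19/2) + (1/3)·(9) = 109/12.

109/12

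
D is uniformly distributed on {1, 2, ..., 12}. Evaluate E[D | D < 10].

Given D < 10, D is equally likely to be any of {1, 2, 3, 4, 5, 6, 7, 8, 9}.
E[D | D < 10] = (1 + 2 + 3 + 4 + 5 + 6 + 7 + 8 + 9) / 9 = 5.

5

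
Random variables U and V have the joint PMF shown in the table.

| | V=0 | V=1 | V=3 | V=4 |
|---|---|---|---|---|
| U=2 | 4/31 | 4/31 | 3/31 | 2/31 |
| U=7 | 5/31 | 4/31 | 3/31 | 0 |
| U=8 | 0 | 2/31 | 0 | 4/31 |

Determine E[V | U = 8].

3

P(U = 8) = 6/31.
Σ V·P over the event = 1·(2/31) + 4·(4/31) = 18/31.
E[V | U = 8] = (18/31) / (6/31) = 3.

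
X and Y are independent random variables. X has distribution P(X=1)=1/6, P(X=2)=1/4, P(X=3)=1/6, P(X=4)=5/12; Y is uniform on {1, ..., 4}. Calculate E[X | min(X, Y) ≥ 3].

P(min(X, Y) ≥ 3) = 7/24.
Summing X·P(x,y) over outcomes with min(X, Y) ≥ 3 gives 13/12.
E[X | min(X, Y) ≥ 3] = (13/12) / (7/24) = 26/7.

26/7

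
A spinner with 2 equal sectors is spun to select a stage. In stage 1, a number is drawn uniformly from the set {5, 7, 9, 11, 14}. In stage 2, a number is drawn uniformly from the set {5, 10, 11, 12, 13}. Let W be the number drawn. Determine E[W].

97/10

E[W | stage 1] = (5+7+9+11+14)/5 = 46/5.
E[W | stage 2] = (5+10+11+12+13)/5 = 51/5.
E[W] = (1/2)·(46/5) + (1/2)·(51/5) = 97/10.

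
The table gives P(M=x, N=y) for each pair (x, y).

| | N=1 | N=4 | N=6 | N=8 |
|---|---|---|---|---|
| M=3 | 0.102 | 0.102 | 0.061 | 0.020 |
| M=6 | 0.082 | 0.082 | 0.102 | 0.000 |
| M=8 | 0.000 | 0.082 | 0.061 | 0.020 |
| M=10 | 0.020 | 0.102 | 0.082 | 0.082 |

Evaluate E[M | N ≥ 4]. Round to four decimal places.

P(N ≥ 4) = 0.796.
Summing M·P(M=x,N=y) over the conditioning event gives 5.617.
E[M | N ≥ 4] = (5.617) / (0.796) = 7.0565.

7.0565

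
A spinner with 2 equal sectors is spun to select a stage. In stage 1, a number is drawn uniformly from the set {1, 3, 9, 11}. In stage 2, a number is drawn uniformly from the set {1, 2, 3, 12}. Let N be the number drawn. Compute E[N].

21/4

E[N | stage 1] = (1+3+9+11)/4 = 6.
E[N | stage 2] = (1+2+3+12)/4 = 9/2.
E[N] = (1/2)·(6) + (1/2)·(9/2) = 21/4.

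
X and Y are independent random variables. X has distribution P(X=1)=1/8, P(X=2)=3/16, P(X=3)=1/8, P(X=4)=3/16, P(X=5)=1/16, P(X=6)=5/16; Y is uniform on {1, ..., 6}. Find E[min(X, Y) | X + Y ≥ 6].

P(X + Y ≥ 6) = 3/4.
Summing min(X,Y)·P(x,y) over outcomes with X + Y ≥ 6 gives 37/16.
E[min(X, Y) | X + Y ≥ 6] = (37/16) / (3/4) = 37/12.

37/12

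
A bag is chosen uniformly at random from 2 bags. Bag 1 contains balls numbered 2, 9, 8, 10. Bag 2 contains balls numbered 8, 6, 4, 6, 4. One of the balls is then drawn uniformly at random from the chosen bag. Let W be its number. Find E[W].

E[W | bag 1] = (2+9+8+10)/4 = 29/4.
E[W | bag 2] = (8+6+4+6+4)/5 = 28/5.
By the law of total expectation,
E[W] = (1/2)·(29/4) + (1/2)·(28/5) = 257/40.

257/40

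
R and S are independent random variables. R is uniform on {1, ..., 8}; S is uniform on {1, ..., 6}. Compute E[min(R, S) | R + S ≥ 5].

P(R + S ≥ 5) = 7/8.
Summing min(R,S)·P(x,y) over outcomes with R + S ≥ 5 gives 21/8.
E[min(R, S) | R + S ≥ 5] = (21/8) / (7/8) = 3.

3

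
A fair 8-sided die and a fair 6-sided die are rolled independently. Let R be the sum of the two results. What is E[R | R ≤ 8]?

160/27

P(R ≤ 8) = 9/16.
Σ over the event: 2·1/48 + 3·1/24 + 4·1/16 + 5·1/12 + 6·5/48 + 7·1/8 + 8·1/8 = 10/3.
E[R | R ≤ 8] = (10/3) / (9/16) = 160/27.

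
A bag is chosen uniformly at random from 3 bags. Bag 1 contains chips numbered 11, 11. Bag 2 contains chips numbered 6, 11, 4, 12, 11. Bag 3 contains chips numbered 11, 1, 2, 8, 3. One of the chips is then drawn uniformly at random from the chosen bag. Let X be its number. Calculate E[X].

124/15

E[X | bag 1] = (11+11)/2 = 11.
E[X | bag 2] = (6+11+4+12+11)/5 = 44/5.
E[X | bag 3] = (11+1+2+8+3)/5 = 5.
E[X] = (1/3)·(11) + (1/3)·(44/5) + (1/3)·(5) = 124/15.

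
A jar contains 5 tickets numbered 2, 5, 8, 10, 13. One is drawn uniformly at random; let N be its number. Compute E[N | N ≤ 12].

25/4

P(N ≤ 12) = 4/5.
Σ over the event: 2·1/5 + 5·1/5 + 8·1/5 + 10·1/5 = 5.
E[N | N ≤ 12] = (5) / (4/5) = 25/4.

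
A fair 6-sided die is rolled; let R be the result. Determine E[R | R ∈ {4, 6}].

P(R ∈ {4, 6}) = 1/3.
Σ over the event: 4·1/6 + 6·1/6 = 5/3.
E[R | R ∈ {4, 6}] = (5/3) / (1/3) = 5.

5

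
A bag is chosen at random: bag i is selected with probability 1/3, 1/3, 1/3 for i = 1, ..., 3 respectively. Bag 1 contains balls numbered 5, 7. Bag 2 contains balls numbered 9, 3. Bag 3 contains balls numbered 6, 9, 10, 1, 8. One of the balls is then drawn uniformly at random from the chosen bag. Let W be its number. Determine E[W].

E[W | bag 1] = (5+7)/2 = 6.
E[W | bag 2] = (9+3)/2 = 6.
E[W | bag 3] = (6+9+10+1+8)/5 = 34/5.
By the law of total expectation,
E[W] = (1/3)·(6) + (1/3)·(6) + (1/3)·(34/5) = 94/15.

94/15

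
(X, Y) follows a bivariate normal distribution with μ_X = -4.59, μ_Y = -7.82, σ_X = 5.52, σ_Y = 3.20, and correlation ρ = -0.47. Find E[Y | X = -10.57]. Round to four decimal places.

E[Y | X=x] = μ_Y + ρ(σ_Y/σ_X)(x − μ_X) for jointly normal variables.
E[Y | X=-10.57] = -7.82 + (-0.47)·(3.20/5.52)·(-10.57 − (-4.59)) = -7.82 + (-0.27246)·(-5.98) = -6.1907.

-6.1907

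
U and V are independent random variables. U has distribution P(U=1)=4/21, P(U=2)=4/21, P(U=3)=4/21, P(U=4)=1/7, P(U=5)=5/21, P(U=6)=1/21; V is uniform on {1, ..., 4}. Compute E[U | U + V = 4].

P(U + V = 4) = 1/7.
Summing U·P(x,y) over outcomes with U + V = 4 gives 2/7.
E[U | U + V = 4] = (2/7) / (1/7) = 2.

2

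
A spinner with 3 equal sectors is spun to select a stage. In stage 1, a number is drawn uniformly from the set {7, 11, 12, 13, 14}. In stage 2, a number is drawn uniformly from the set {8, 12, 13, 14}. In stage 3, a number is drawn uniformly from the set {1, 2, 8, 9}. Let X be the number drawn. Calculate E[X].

563/60

E[X | stage 1] = (7+11+12+13+14)/5 = 57/5.
E[X | stage 2] = (8+12+13+14)/4 = 47/4.
E[X | stage 3] = (1+2+8+9)/4 = 5.
E[X] = (1/3)·(57/5) + (1/3)·(47/4) + (1/3)·(5) = 563/60.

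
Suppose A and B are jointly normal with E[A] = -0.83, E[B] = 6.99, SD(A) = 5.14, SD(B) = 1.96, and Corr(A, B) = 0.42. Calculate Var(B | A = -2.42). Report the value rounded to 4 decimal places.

The conditional variance in a bivariate normal is σ_B²(1 − ρ²), independent of x.
Var(B | A=-2.42) = (1.96)²·(1 − (0.42)²) = 3.8416·0.8236 = 3.1639.

3.1639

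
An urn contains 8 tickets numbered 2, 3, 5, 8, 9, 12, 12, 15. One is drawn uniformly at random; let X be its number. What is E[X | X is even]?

17/2

P(X is even) = 1/2.
Σ over the event: 2·1/8 + 8·1/8 + 12·1/4 = 17/4.
E[X | X is even] = (17/4) / (1/2) = 17/2.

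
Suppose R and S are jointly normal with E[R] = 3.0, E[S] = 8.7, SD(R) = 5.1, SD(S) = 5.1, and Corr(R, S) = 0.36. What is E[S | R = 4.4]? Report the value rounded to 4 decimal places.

E[S | R=x] = μ_S + ρ(σ_S/σ_R)(x − μ_R) for jointly normal variables.
E[S | R=4.4] = 8.7 + (0.36)·(5.1/5.1)·(4.4 − (3.0)) = 8.7 + (0.36)·(1.4) = 9.2040.

9.2040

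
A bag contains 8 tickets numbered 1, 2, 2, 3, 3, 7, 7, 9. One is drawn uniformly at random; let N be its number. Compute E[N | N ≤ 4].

11/5

P(N ≤ 4) = 5/8.
Σ over the event: 1·1/8 + 2·1/4 + 3·1/4 = 11/8.
E[N | N ≤ 4] = (11/8) / (5/8) = 11/5.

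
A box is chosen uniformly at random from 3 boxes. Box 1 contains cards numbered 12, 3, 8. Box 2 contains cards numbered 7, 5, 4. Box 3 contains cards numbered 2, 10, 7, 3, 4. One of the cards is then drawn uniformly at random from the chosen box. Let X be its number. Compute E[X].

E[X | box 1] = (12+3+8)/3 = 23/3.
E[X | box 2] = (7+5+4)/3 = 16/3.
E[X | box 3] = (2+10+7+3+4)/5 = 26/5.
E[X] = (1/3)·(23/3) + (1/3)·(16/3) + (1/3)·(26/5) = 91/15.

91/15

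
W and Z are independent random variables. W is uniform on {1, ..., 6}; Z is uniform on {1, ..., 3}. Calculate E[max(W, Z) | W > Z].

53/12

P(W > Z) = 2/3.
Summing max(W,Z)·P(x,y) over outcomes with W > Z gives 53/18.
E[max(W, Z) | W > Z] = (53/18) / (2/3) = 53/12.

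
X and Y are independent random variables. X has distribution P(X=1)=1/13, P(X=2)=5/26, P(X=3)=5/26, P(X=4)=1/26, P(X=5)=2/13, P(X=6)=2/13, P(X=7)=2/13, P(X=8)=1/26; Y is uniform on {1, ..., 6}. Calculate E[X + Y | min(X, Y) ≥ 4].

P(min(X, Y) ≥ 4) = 7/26.
Summing (X+Y)·P(x,y) over outcomes with min(X, Y) ≥ 4 gives 77/26.
E[X + Y | min(X, Y) ≥ 4] = (77/26) / (7/26) = 11.

11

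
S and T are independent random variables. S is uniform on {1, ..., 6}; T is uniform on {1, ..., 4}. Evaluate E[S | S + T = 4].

P(S + T = 4) = 1/8.
Summing S·P(x,y) over outcomes with S + T = 4 gives 1/4.
E[S | S + T = 4] = (1/4) / (1/8) = 2.

2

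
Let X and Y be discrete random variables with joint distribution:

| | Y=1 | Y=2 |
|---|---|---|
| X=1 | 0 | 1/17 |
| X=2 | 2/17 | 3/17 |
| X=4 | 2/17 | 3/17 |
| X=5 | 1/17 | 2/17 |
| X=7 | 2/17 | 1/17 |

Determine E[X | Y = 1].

P(Y = 1) = 7/17.
Summing X·P(X=x,Y=y) over the conditioning event gives 31/17.
E[X | Y = 1] = (31/17) / (7/17) = 31/7.

31/7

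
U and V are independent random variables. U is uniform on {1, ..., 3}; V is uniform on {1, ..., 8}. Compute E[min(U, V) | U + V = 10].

Outcomes with U + V = 10: (2,8), (3,7), each with probability 1/24.
E[min(U, V) | U + V = 10] = (2 + 3) / 2 = 5/2.

5/2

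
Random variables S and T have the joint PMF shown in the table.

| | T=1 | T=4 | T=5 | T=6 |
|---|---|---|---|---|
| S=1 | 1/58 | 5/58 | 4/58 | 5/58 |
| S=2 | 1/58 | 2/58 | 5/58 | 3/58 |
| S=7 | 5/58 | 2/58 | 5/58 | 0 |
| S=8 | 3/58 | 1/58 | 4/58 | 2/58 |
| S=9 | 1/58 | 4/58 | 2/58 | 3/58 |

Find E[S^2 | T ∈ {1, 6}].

P(T ∈ {1, 6}) = 12/29.
Summing S^2·P(S=x,T=y) over the conditioning event gives 911/58.
E[S^2 | T ∈ {1, 6}] = (911/58) / (12/29) = 911/24.

911/24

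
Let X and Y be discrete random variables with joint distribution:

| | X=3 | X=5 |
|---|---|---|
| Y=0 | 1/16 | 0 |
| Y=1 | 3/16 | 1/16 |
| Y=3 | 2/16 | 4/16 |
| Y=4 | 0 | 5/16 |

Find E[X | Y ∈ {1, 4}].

13/3

P(Y ∈ {1, 4}) = 9/16.
Σ X·P over the event = 3·(3/16) + 5·(1/16) + 5·(5/16) = 39/16.
E[X | Y ∈ {1, 4}] = (39/16) / (9/16) = 13/3.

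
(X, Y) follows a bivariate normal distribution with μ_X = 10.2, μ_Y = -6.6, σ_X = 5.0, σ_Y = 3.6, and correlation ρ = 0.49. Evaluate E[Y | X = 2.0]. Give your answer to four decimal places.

For a bivariate normal, E[Y | X=x] = μ_Y + ρ·(σ_Y/σ_X)·(x − μ_X).
E[Y | X=2.0] = -6.6 + (0.49)·(3.6/5.0)·(2.0 − (10.2)) = -6.6 + (0.3528)·(-8.2) = -9.4930.

-9.4930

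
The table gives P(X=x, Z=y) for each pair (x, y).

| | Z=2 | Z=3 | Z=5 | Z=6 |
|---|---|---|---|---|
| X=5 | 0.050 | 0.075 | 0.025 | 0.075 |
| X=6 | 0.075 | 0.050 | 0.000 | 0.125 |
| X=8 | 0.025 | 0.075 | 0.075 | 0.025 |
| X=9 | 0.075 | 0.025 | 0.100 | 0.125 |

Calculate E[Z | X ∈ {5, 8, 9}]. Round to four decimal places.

4.2333

P(X ∈ {5, 8, 9}) = 0.750.
Summing Z·P(X=x,Z=y) over the conditioning event gives 3.175.
E[Z | X ∈ {5, 8, 9}] = (3.175) / (0.750) = 4.2333.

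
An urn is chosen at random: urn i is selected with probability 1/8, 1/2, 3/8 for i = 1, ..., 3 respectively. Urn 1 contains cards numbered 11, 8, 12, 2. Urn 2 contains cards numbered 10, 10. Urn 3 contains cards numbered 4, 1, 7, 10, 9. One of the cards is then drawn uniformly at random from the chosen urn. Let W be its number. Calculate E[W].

1337/160

E[W | urn 1] = (11+8+12+2)/4 = 33/4.
E[W | urn 2] = (10+10)/2 = 10.
E[W | urn 3] = (4+1+7+10+9)/5 = 31/5.
By the law of total expectation,
E[W] = (1/8)·(33/4) + (1/2)·(10) + (3/8)·(31/5) = 1337/160.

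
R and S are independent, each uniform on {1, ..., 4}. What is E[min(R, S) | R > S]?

5/3

Outcomes with R > S: (2,1), (3,1), (3,2), (4,1), (4,2), (4,3), each with probability 1/16.
E[min(R, S) | R > S] = (1 + 1 + 2 + 1 + 2 + 3) / 6 = 5/3.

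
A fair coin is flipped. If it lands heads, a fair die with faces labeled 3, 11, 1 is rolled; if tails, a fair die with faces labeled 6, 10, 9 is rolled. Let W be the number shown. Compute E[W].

E[W | heads] = (3+11+1)/3 = 5.
E[W | tails] = (6+10+9)/3 = 25/3.
By the law of total expectation,
E[W] = (1/2)·(5) + (1/2)·(25/3) = 20/3.

20/3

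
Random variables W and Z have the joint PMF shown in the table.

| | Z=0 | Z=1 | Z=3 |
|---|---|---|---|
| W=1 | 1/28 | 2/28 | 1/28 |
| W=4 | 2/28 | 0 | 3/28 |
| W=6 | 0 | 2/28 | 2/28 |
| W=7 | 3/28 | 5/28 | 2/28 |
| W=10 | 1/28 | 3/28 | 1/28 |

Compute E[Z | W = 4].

P(W = 4) = 5/28.
Σ Z·P over the event = 0·(2/28) + 3·(3/28) = 9/28.
E[Z | W = 4] = (9/28) / (5/28) = 9/5.

9/5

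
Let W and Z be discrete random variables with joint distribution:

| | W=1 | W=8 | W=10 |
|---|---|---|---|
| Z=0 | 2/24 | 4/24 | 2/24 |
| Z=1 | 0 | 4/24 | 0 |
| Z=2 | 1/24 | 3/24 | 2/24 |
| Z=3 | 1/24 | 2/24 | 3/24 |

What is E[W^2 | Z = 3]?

143/2

P(Z = 3) = 1/4.
Σ W^2·P over the event = 1·(1/24) + 64·(2/24) + 100·(3/24) = 143/8.
E[W^2 | Z = 3] = (143/8) / (1/4) = 143/2.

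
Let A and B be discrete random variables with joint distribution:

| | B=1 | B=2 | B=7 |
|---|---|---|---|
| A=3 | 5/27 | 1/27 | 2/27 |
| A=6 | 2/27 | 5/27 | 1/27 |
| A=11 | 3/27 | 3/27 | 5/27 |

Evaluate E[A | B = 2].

22/3

P(B = 2) = 1/3.
Σ A·P over the event = 3·(1/27) + 6·(5/27) + 11·(3/27) = 22/9.
E[A | B = 2] = (22/9) / (1/3) = 22/3.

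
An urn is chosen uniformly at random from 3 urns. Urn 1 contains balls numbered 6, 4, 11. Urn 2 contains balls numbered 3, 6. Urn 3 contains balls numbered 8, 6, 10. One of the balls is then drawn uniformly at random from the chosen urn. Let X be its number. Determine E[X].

13/2

E[X | urn 1] = (6+4+11)/3 = 7.
E[X | urn 2] = (3+6)/2 = 9/2.
E[X | urn 3] = (8+6+10)/3 = 8.
By the law of total expectation,
E[X] = (1/3)·(7) + (1/3)·(9/2) + (1/3)·(8) = 13/2.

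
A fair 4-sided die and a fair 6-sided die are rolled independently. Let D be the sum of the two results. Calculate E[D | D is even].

P(D is even) = 1/2.
Σ over the event: 2·1/24 + 4·1/8 + 6·1/6 + 8·1/8 + 10·1/24 = 3.
E[D | D is even] = (3) / (1/2) = 6.

6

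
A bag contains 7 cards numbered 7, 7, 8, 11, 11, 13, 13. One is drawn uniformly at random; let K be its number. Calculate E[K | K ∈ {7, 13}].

10

P(K ∈ {7, 13}) = 4/7.
Σ over the event: 7·2/7 + 13·2/7 = 40/7.
E[K | K ∈ {7, 13}] = (40/7) / (4/7) = 10.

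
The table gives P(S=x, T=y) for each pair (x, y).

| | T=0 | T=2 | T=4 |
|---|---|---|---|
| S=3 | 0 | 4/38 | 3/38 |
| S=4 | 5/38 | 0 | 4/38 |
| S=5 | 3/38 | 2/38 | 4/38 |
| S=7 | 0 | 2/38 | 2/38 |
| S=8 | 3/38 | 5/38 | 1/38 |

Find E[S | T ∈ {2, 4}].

P(T ∈ {2, 4}) = 27/38.
Summing S·P(S=x,T=y) over the conditioning event gives 143/38.
E[S | T ∈ {2, 4}] = (143/38) / (27/38) = 143/27.

143/27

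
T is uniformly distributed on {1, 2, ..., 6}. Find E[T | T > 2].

9/2

Given T > 2, T is equally likely to be any of {3, 4, 5, 6}.
E[T | T > 2] = (3 + 4 + 5 + 6) / 4 = 9/2.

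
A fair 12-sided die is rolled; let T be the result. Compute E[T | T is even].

Given T is even, T is equally likely to be any of {2, 4, 6, 8, 10, 12}.
E[T | T is even] = (2 + 4 + 6 + 8 + 10 + 12) / 6 = 7.

7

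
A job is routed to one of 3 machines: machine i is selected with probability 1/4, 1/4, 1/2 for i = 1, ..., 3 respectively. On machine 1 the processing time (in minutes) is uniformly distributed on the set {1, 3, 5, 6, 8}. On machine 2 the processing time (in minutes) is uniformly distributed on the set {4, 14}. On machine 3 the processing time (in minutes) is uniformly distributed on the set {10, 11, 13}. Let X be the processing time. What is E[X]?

E[X | machine 1] = (1+3+5+6+8)/5 = 23/5.
E[X | machine 2] = (4+14)/2 = 9.
E[X | machine 3] = (10+11+13)/3 = 34/3.
E[X] = (1/4)·(23/5) + (1/4)·(9) + (1/2)·(34/3) = 136/15.

136/15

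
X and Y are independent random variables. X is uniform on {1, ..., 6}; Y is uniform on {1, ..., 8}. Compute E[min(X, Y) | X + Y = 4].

4/3

Outcomes with X + Y = 4: (1,3), (2,2), (3,1), each with probability 1/48.
E[min(X, Y) | X + Y = 4] = (1 + 2 + 1) / 3 = 4/3.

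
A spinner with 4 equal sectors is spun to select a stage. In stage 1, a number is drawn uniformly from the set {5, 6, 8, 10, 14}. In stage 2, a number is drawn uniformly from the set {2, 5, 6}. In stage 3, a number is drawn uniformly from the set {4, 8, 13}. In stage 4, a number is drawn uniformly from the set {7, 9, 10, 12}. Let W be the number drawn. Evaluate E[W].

E[W | stage 1] = (5+6+8+10+14)/5 = 43/5.
E[W | stage 2] = (2+5+6)/3 = 13/3.
E[W | stage 3] = (4+8+13)/3 = 25/3.
E[W | stage 4] = (7+9+10+12)/4 = 19/2.
E[W] = (1/4)·(43/5) + (1/4)·(13/3) + (1/4)·(25/3) + (1/4)·(19/2) = 923/120.

923/120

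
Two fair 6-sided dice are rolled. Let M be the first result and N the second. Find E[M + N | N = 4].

15/2

P(N = 4) = 1/6.
Summing (M+N)·P(x,y) over outcomes with N = 4 gives 5/4.
E[M + N | N = 4] = (5/4) / (1/6) = 15/2.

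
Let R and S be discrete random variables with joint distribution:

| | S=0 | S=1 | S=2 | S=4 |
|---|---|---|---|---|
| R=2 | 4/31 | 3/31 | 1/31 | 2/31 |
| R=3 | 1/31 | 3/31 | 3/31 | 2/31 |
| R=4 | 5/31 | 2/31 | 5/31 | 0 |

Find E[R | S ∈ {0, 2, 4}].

72/23

P(S ∈ {0, 2, 4}) = 23/31.
Σ R·P over the event = 2·(4/31) + 2·(1/31) + 2·(2/31) + 3·(1/31) + 3·(3/31) + 3·(2/31) + 4·(5/31) + 4·(5/31) = 72/31.
E[R | S ∈ {0, 2, 4}] = (72/31) / (23/31) = 72/23.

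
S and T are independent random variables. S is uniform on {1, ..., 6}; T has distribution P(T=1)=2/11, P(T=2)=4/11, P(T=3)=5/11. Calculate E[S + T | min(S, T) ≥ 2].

P(min(S, T) ≥ 2) = 15/22.
Summing (S+T)·P(x,y) over outcomes with min(S, T) ≥ 2 gives 295/66.
E[S + T | min(S, T) ≥ 2] = (295/66) / (15/22) = 59/9.

59/9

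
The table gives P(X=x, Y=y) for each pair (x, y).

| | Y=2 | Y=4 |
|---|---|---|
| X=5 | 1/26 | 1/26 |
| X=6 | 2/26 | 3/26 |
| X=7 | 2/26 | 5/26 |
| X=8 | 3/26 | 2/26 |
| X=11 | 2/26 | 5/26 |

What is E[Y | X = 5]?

3

P(X = 5) = 1/13.
Σ Y·P over the event = 2·(1/26) + 4·(1/26) = 3/13.
E[Y | X = 5] = (3/13) / (1/13) = 3.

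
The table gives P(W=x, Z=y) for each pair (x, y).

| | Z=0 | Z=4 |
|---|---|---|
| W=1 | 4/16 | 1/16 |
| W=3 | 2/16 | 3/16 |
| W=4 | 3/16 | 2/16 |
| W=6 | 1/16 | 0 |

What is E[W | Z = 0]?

P(Z = 0) = 5/8.
Summing W·P(W=x,Z=y) over the conditioning event gives 7/4.
E[W | Z = 0] = (7/4) / (5/8) = 14/5.

14/5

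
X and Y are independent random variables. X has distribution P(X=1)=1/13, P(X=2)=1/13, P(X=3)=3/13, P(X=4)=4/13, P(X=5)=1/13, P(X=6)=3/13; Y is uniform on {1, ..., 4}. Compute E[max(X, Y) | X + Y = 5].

32/9

P(X + Y = 5) = 9/52.
Summing max(X,Y)·P(x,y) over outcomes with X + Y = 5 gives 8/13.
E[max(X, Y) | X + Y = 5] = (8/13) / (9/52) = 32/9.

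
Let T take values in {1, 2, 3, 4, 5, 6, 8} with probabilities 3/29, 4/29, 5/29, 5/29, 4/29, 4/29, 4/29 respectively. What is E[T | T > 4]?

19/3

P(T > 4) = 12/29.
Σ over the event: 5·4/29 + 6·4/29 + 8·4/29 = 76/29.
E[T | T > 4] = (76/29) / (12/29) = 19/3.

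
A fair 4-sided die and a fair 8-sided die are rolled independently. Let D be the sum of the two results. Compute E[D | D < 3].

P(D < 3) = 1/32.
Σ over the event: 2·1/32 = 1/16.
E[D | D < 3] = (1/16) / (1/32) = 2.

2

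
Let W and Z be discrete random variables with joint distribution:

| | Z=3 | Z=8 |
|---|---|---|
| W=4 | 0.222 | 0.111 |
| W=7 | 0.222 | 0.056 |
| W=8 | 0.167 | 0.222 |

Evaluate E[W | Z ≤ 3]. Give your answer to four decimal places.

6.1833

P(Z ≤ 3) = 0.611.
Σ W·P over the event = 4·(0.222) + 7·(0.222) + 8·(0.167) = 3.778.
E[W | Z ≤ 3] = (3.778) / (0.611) = 6.1833.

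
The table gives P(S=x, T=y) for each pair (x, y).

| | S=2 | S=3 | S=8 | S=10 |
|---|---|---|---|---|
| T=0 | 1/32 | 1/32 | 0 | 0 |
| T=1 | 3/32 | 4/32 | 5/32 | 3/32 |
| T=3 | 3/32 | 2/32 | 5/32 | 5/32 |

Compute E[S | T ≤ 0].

P(T ≤ 0) = 1/16.
Σ S·P over the event = 2·(1/32) + 3·(1/32) = 5/32.
E[S | T ≤ 0] = (5/32) / (1/16) = 5/2.

5/2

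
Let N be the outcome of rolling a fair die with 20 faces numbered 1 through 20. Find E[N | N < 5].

Given N < 5, N is equally likely to be any of {1, 2, 3, 4}.
E[N | N < 5] = (1 + 2 + 3 + 4) / 4 = 5/2.

5/2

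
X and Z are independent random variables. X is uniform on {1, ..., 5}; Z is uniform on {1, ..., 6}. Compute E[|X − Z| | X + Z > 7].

8/5

Outcomes with X + Z > 7: (2,6), (3,5), (3,6), (4,4), (4,5), (4,6), (5,3), (5,4), (5,5), (5,6), each with probability 1/30.
E[|X − Z| | X + Z > 7] = (4 + 2 + 3 + 0 + 1 + 2 + 2 + 1 + 0 + 1) / 10 = 8/5.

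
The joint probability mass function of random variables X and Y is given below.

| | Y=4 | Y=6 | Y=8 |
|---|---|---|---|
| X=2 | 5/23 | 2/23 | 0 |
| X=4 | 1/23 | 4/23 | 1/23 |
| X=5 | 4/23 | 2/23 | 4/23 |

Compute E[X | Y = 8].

24/5

P(Y = 8) = 5/23.
Σ X·P over the event = 4·(1/23) + 5·(4/23) = 24/23.
E[X | Y = 8] = (24/23) / (5/23) = 24/5.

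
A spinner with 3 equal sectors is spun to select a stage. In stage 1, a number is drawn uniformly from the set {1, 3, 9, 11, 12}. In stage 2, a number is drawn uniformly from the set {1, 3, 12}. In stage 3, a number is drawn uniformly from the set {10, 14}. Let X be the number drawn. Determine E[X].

368/45

E[X | stage 1] = (1+3+9+11+12)/5 = 36/5.
E[X | stage 2] = (1+3+12)/3 = 16/3.
E[X | stage 3] = (10+14)/2 = 12.
By the law of total expectation,
E[X] = (1/3)·(36/5) + (1/3)·(16/3) + (1/3)·(12) = 368/45.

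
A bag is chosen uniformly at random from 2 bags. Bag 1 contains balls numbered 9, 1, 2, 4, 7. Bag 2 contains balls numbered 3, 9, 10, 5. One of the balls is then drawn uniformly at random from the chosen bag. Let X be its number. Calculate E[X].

E[X | bag 1] = (9+1+2+4+7)/5 = 23/5.
E[X | bag 2] = (3+9+10+5)/4 = 27/4.
By the law of total expectation,
E[X] = (1/2)·(23/5) + (1/2)·(27/4) = 227/40.

227/40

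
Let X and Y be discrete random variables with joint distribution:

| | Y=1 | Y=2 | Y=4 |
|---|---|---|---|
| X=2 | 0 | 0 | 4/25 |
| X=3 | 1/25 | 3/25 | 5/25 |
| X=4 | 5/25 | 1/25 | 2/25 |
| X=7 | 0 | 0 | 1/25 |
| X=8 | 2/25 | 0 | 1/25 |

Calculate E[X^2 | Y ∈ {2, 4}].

249/17

P(Y ∈ {2, 4}) = 17/25.
Σ X^2·P over the event = 4·(4/25) + 9·(3/25) + 9·(5/25) + 16·(1/25) + 16·(2/25) + 49·(1/25) + 64·(1/25) = 249/25.
E[X^2 | Y ∈ {2, 4}] = (249/25) / (17/25) = 249/17.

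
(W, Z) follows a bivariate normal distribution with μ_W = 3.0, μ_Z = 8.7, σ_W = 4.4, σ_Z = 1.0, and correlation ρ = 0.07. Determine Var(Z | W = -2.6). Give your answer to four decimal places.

0.9951

The conditional variance in a bivariate normal is σ_Z²(1 − ρ²), independent of x.
Var(Z | W=-2.6) = (1.0)²·(1 − (0.07)²) = 1·0.9951 = 0.9951.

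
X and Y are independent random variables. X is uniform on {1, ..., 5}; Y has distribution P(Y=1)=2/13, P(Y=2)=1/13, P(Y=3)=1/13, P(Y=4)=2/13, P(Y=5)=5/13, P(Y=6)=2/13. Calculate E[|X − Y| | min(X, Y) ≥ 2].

17/11

P(min(X, Y) ≥ 2) = 44/65.
Summing |X−Y|·P(x,y) over outcomes with min(X, Y) ≥ 2 gives 68/65.
E[|X − Y| | min(X, Y) ≥ 2] = (68/65) / (44/65) = 17/11.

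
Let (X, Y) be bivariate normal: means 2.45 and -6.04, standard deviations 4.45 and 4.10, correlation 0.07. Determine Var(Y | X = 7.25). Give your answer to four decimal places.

16.7276

For a bivariate normal, Var(Y | X=x) = σ_Y²(1 − ρ²).
Var(Y | X=7.25) = (4.10)²·(1 − (0.07)²) = 16.81·0.9951 = 16.7276.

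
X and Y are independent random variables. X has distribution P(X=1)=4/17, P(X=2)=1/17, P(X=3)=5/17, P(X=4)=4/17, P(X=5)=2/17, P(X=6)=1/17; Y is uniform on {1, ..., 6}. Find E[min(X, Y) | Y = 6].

53/17

P(Y = 6) = 1/6.
Summing min(X,Y)·P(x,y) over outcomes with Y = 6 gives 53/102.
E[min(X, Y) | Y = 6] = (53/102) / (1/6) = 53/17.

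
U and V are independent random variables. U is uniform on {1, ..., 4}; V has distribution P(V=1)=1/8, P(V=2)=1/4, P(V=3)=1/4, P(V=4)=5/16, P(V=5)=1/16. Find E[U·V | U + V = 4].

P(U + V = 4) = 5/32.
Summing UV·P(x,y) over outcomes with U + V = 4 gives 17/32.
E[U·V | U + V = 4] = (17/32) / (5/32) = 17/5.

17/5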